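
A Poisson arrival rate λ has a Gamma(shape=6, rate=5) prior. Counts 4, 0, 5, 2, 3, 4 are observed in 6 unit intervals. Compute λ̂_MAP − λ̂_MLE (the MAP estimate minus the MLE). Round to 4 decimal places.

Σxᵢ = 18. Posterior is Gamma(24, 11); MAP = (24−1)/11 = 23/11 ≈ 2.09091.
MLE = x̄ = 18/6 ≈ 3.00000.
Difference = 23/11 − 18/6 = -10/11 ≈ -0.9091.

MAP − MLE = -0.9091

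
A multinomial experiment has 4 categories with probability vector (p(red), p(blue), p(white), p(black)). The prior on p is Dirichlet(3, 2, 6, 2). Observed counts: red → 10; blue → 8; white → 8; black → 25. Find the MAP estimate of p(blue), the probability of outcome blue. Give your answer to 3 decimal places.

MAP estimate of p(blue) = 0.150

The posterior is Dirichlet(αᵢ + nᵢ) = Dirichlet(13, 10, 14, 27).
For a Dirichlet(a₁,…,a_K) with all aᵢ > 1, the mode has j-th component (aⱼ − 1)/(Σaᵢ − K).
Here Σaᵢ = 64 and K = 4, so p(blue) = (10 − 1)/(64 − 4) = 9/60 ≈ 0.150.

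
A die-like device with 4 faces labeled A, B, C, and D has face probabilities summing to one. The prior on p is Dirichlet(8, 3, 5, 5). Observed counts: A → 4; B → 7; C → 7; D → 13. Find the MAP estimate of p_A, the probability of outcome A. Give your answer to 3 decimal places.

The posterior is Dirichlet(αᵢ + nᵢ) = Dirichlet(12, 10, 12, 18).
For a Dirichlet(a₁,…,a_K) with all aᵢ > 1, the mode has j-th component (aⱼ − 1)/(Σaᵢ − K).
Here Σaᵢ = 52 and K = 4, so p_A = (12 − 1)/(52 − 4) = 11/48 ≈ 0.229.

MAP estimate of p_A = 0.229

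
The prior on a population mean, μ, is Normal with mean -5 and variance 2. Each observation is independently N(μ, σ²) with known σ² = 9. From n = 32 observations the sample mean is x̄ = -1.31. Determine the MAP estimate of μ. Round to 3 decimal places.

μ̂_MAP = -1.765

n = 32, x̄ = -1.31.
For a Normal prior and Normal likelihood with known variance, the posterior is Normal; its mode equals its mean, the precision-weighted average.
Prior precision 1/σ₀² = 1/2 = 0.5; data precision n/σ² = 32/9.
μ̂ = (0.5·(-5) + (32/9)·(-1.31)) / (0.5 + 32/9) = (-3221/450)/(73/18) = -3221/1825 ≈ -1.765.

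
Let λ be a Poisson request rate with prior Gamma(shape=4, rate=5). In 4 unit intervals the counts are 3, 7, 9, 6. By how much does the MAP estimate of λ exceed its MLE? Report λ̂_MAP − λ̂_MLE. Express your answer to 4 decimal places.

MAP − MLE = -3.1389

Σxᵢ = 25. Posterior is Gamma(29, 9); MAP = (29−1)/9 = 28/9 ≈ 3.11111.
MLE = x̄ = 25/4 ≈ 6.25000.
Difference = 28/9 − 25/4 = -113/36 ≈ -3.1389.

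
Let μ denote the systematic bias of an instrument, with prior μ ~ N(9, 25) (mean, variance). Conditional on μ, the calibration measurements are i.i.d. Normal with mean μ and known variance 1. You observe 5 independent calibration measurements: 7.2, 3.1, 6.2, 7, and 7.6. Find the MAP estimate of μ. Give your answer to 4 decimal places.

n = 5; x̄ = (7.2 + 3.1 + 6.2 + 7 + 7.6)/5 = 31.1/5 = 6.22.
For a Normal prior and Normal likelihood with known variance, the posterior is Normal; its mode equals its mean, the precision-weighted average.
Prior precision 1/σ₀² = 1/25 = 0.04; data precision n/σ² = 5/1 = 5.
μ̂ = (0.04·9 + 5·6.22) / (0.04 + 5) = 31.46/5.04 = 1573/252 ≈ 6.2421.

μ̂_MAP = 6.2421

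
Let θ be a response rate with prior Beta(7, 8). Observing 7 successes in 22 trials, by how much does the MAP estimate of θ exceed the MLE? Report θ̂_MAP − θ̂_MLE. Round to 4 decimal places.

Posterior is Beta(14, 23); MAP = (14−1)/(37−2) = 13/35 ≈ 0.37143.
MLE ignores the prior: θ̂_MLE = k/n = 7/22 ≈ 0.31818.
Difference = 13/35 − 7/22 = 41/770 ≈ 0.0532.

MAP − MLE = 0.0532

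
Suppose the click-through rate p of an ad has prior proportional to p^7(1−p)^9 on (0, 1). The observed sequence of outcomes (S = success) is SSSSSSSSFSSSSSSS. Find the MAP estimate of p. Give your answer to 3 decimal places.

The prior density ∝ p^7(1−p)^9 is the kernel of Beta(8, 10).
Data: 15 successes in 16 trials (from the sequence). The binomial likelihood contributes p^15(1−p)^1, so the posterior is Beta(8+15, 10+1) = Beta(23, 11).
For Beta(a, b) with a, b > 1 the mode is (a−1)/(a+b−2) = 22/32 ≈ 0.688.

p̂_MAP = 0.688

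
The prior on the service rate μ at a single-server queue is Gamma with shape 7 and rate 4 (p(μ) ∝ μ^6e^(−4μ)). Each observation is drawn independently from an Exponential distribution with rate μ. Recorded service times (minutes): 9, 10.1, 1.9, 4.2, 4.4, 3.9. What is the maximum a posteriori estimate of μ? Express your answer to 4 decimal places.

μ̂_MAP = 0.3200

The Exponential(rate=μ) likelihood is ∝ μ^n e^(−μΣtᵢ). Here n = 6 and Σtᵢ = 9 + 10.1 + 1.9 + 4.2 + 4.4 + 3.9 = 33.5.
Posterior ∝ μ^6e^(−4μ) · μ^6e^(−33.5μ) = μ^12e^(−37.5μ), i.e. Gamma(13, 37.5).
Mode = (a−1)/b = 12/37.5 ≈ 0.3200.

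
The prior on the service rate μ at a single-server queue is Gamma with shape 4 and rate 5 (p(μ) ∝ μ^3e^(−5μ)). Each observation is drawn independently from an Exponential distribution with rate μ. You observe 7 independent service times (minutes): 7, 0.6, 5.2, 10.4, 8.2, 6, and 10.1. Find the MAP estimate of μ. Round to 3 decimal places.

μ̂_MAP = 0.190

The Exponential(rate=μ) likelihood is ∝ μ^n e^(−μΣtᵢ). Here n = 7 and Σtᵢ = 7 + 0.6 + 5.2 + 10.4 + 8.2 + 6 + 10.1 = 47.5.
Posterior ∝ μ^3e^(−5μ) · μ^7e^(−47.5μ) = μ^10e^(−52.5μ), i.e. Gamma(11, 52.5).
Mode = (a−1)/b = 10/52.5 ≈ 0.190.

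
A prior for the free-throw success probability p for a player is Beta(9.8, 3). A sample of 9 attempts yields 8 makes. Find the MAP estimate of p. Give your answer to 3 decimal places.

p̂_MAP = 0.848

Prior: Beta(9.8, 3).
Data: 8 successes in 9 trials. The binomial likelihood contributes p^8(1−p)^1, so the posterior is Beta(9.8+8, 3+1) = Beta(17.8, 4).
For Beta(a, b) with a, b > 1 the mode is (a−1)/(a+b−2) = 16.8/19.8 ≈ 0.848.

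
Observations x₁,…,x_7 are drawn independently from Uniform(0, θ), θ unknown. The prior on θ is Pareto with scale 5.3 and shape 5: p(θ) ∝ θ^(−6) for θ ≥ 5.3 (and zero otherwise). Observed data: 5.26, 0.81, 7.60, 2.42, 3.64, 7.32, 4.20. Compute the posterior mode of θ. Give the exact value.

The Uniform(0, θ) likelihood is θ^(−n) for θ ≥ max(xᵢ), zero otherwise. Here max(xᵢ) = 7.60.
Posterior ∝ θ^(−6) · θ^(−7) = θ^(−13) on θ ≥ max(5.3, 7.60) = 7.60.
This density is strictly decreasing in θ, so the posterior mode lies at the lower boundary of the support.

θ̂_MAP = 7.60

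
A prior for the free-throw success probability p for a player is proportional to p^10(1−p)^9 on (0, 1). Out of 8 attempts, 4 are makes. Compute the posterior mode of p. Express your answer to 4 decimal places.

The prior density ∝ p^10(1−p)^9 is the kernel of Beta(11, 10).
Data: 4 successes in 8 trials. The binomial likelihood contributes p^4(1−p)^4, so the posterior is Beta(11+4, 10+4) = Beta(15, 14).
For Beta(a, b) with a, b > 1 the mode is (a−1)/(a+b−2) = 14/27 ≈ 0.5185.

p̂_MAP = 0.5185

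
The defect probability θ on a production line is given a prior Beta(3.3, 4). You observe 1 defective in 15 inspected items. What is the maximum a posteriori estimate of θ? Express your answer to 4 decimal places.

Prior: Beta(3.3, 4).
Data: 1 success in 15 trials. The binomial likelihood contributes θ(1−θ)^14, so the posterior is Beta(3.3+1, 4+14) = Beta(4.3, 18).
For Beta(a, b) with a, b > 1 the mode is (a−1)/(a+b−2) = 3.3/20.3 ≈ 0.1626.

θ̂_MAP = 0.1626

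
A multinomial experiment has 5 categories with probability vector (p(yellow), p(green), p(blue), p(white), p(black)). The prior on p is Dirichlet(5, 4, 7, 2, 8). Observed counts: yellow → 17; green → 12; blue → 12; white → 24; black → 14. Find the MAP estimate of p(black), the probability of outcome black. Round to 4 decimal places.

The posterior is Dirichlet(αᵢ + nᵢ) = Dirichlet(22, 16, 19, 26, 22).
For a Dirichlet(a₁,…,a_K) with all aᵢ > 1, the mode has j-th component (aⱼ − 1)/(Σaᵢ − K).
Here Σaᵢ = 105 and K = 5, so p(black) = (22 − 1)/(105 − 5) = 21/100 ≈ 0.2100.

MAP estimate of p(black) = 0.2100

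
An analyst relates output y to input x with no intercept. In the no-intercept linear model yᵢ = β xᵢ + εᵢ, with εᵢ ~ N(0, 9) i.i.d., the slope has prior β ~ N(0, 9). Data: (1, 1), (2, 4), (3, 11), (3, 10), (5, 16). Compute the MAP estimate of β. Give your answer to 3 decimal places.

β̂_MAP = 3.102

log p(β | y) = −Σ(yᵢ − βxᵢ)²/(2·9) − β²/(2·9) + const.
Setting the derivative to zero: Σxᵢ(yᵢ − βxᵢ)/9 − β/9 = 0, so β = Σxᵢyᵢ / (Σxᵢ² + σ²/τ²).
Σxᵢyᵢ = 1·1 + 2·4 + 3·11 + 3·10 + 5·16 = 152; Σxᵢ² = 48; σ²/τ² = 1.
β̂_MAP = 152 / (48 + 1) = 152/49 ≈ 3.102.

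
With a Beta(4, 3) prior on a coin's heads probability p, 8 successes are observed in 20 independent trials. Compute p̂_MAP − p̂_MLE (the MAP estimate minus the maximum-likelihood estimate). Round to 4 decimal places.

MAP − MLE = 0.0400

Posterior is Beta(12, 15); MAP = (12−1)/(27−2) = 11/25 ≈ 0.44000.
MLE ignores the prior: p̂_MLE = k/n = 8/20 ≈ 0.40000.
Difference = 11/25 − 8/20 = 1/25 ≈ 0.0400.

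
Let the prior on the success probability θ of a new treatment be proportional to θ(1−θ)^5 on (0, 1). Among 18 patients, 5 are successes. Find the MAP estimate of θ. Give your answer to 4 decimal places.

The prior density ∝ θ(1−θ)^5 is the kernel of Beta(2, 6).
Data: 5 successes in 18 trials. The binomial likelihood contributes θ^5(1−θ)^13, so the posterior is Beta(2+5, 6+13) = Beta(7, 19).
For Beta(a, b) with a, b > 1 the mode is (a−1)/(a+b−2) = 6/24 ≈ 0.2500.

θ̂_MAP = 0.2500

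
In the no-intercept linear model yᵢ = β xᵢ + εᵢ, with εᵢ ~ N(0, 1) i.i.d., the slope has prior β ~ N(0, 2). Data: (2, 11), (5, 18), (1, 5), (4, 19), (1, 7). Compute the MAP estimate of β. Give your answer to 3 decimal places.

log p(β | y) = −Σ(yᵢ − βxᵢ)²/(2·1) − β²/(2·2) + const.
Setting the derivative to zero: Σxᵢ(yᵢ − βxᵢ)/1 − β/2 = 0, so β = Σxᵢyᵢ / (Σxᵢ² + σ²/τ²).
Σxᵢyᵢ = 2·11 + 5·18 + 1·5 + 4·19 + 1·7 = 200; Σxᵢ² = 47; σ²/τ² = 0.5.
β̂_MAP = 200 / (47 + 0.5) = 200/47.5 ≈ 4.211.

β̂_MAP = 4.211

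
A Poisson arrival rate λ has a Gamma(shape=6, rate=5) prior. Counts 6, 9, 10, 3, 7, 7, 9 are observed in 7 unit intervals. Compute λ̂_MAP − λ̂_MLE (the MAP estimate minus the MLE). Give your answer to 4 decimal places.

MAP − MLE = -2.6190

Σxᵢ = 51. Posterior is Gamma(57, 12); MAP = (57−1)/12 = 56/12 ≈ 4.66667.
MLE = x̄ = 51/7 ≈ 7.28571.
Difference = 56/12 − 51/7 = -55/21 ≈ -2.6190.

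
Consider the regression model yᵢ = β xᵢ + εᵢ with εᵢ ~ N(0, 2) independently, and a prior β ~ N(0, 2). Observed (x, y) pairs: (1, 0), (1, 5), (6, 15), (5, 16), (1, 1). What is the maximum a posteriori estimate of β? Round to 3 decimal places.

β̂_MAP = 2.708

log p(β | y) = −Σ(yᵢ − βxᵢ)²/(2·2) − β²/(2·2) + const.
Setting the derivative to zero: Σxᵢ(yᵢ − βxᵢ)/2 − β/2 = 0, so β = Σxᵢyᵢ / (Σxᵢ² + σ²/τ²).
Σxᵢyᵢ = 1·0 + 1·5 + 6·15 + 5·16 + 1·1 = 176; Σxᵢ² = 64; σ²/τ² = 1.
β̂_MAP = 176 / (64 + 1) = 176/65 ≈ 2.708.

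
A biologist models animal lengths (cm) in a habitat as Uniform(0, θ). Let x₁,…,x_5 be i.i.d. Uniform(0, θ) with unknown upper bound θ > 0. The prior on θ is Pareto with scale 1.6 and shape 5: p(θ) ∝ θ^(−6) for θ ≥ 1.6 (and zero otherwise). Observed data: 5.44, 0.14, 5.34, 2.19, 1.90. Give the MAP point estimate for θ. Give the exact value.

The Uniform(0, θ) likelihood is θ^(−n) for θ ≥ max(xᵢ), zero otherwise. Here max(xᵢ) = 5.44.
Posterior ∝ θ^(−6) · θ^(−5) = θ^(−11) on θ ≥ max(1.6, 5.44) = 5.44.
This density is strictly decreasing in θ, so the posterior mode lies at the lower boundary of the support.

θ̂_MAP = 5.44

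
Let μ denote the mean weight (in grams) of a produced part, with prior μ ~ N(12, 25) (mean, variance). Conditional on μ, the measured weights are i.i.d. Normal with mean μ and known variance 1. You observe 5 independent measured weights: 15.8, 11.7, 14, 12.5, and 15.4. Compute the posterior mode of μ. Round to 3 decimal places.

μ̂_MAP = 13.865

n = 5; x̄ = (15.8 + 11.7 + 14 + 12.5 + 15.4)/5 = 69.4/5 = 13.88.
For a Normal prior and Normal likelihood with known variance, the posterior is Normal; its mode equals its mean, the precision-weighted average.
Prior precision 1/σ₀² = 1/25 = 0.04; data precision n/σ² = 5/1 = 5.
μ̂ = (0.04·12 + 5·13.88) / (0.04 + 5) = 69.88/5.04 = 1747/126 ≈ 13.865.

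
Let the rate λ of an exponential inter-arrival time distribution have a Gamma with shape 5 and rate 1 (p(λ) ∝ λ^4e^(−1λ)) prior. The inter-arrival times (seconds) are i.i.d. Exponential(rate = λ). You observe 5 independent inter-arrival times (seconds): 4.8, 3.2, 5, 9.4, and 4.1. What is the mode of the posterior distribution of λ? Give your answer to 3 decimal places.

The Exponential(rate=λ) likelihood is ∝ λ^n e^(−λΣtᵢ). Here n = 5 and Σtᵢ = 4.8 + 3.2 + 5 + 9.4 + 4.1 = 26.5.
Posterior ∝ λ^4e^(−1λ) · λ^5e^(−26.5λ) = λ^9e^(−27.5λ), i.e. Gamma(10, 27.5).
Mode = (a−1)/b = 9/27.5 ≈ 0.327.

λ̂_MAP = 0.327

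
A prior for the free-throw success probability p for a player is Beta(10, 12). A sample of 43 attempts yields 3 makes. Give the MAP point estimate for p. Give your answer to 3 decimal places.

Prior: Beta(10, 12).
Data: 3 successes in 43 trials. The binomial likelihood contributes p^3(1−p)^40, so the posterior is Beta(10+3, 12+40) = Beta(13, 52).
For Beta(a, b) with a, b > 1 the mode is (a−1)/(a+b−2) = 12/63 ≈ 0.190.

p̂_MAP = 0.190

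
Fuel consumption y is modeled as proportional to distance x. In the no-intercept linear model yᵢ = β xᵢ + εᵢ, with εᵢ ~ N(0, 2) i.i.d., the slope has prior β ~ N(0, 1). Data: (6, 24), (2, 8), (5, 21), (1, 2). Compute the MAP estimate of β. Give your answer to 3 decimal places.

β̂_MAP = 3.926

log p(β | y) = −Σ(yᵢ − βxᵢ)²/(2·2) − β²/(2·1) + const.
Setting the derivative to zero: Σxᵢ(yᵢ − βxᵢ)/2 − β/1 = 0, so β = Σxᵢyᵢ / (Σxᵢ² + σ²/τ²).
Σxᵢyᵢ = 6·24 + 2·8 + 5·21 + 1·2 = 267; Σxᵢ² = 66; σ²/τ² = 2.
β̂_MAP = 267 / (66 + 2) = 267/68 ≈ 3.926.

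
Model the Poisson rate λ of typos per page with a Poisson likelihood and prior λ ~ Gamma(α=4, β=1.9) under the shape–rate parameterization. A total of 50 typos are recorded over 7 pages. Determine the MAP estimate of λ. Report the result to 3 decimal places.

λ̂_MAP = 5.955

Σxᵢ = 50, n = 7.
Posterior ∝ λ^3e^(−1.9λ) · λ^50e^(−7λ) = λ^53e^(−8.9λ), i.e. Gamma(shape=54, rate=8.9).
The mode of a Gamma(a, b) with a ≥ 1 (shape–rate) is (a−1)/b = 53/8.9 ≈ 5.955.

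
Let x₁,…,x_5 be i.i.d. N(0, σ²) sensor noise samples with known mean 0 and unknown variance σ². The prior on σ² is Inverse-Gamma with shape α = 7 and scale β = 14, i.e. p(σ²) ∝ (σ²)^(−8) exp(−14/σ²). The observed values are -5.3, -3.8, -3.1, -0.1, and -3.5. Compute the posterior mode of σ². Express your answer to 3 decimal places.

Sum of squared deviations about the known mean: SS = (-5.3−0)² + (-3.8−0)² + (-3.1−0)² + (-0.1−0)² + (-3.5−0)² = 64.4.
The Normal likelihood contributes (σ²)^(−n/2) exp(−SS/(2σ²)), so the posterior is Inverse-Gamma(α + n/2, β + SS/2) = Inverse-Gamma(9.5, 46.2).
The mode of Inverse-Gamma(a, b) is b/(a+1) = 46.2/10.5 ≈ 4.400.

σ̂²_MAP = 4.400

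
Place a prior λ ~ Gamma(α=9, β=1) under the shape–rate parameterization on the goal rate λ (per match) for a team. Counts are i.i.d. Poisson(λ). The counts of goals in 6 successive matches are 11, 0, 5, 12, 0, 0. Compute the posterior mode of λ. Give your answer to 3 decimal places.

λ̂_MAP = 5.143

Σxᵢ = 11+0+5+12+0+0 = 28, with n = 6.
Posterior ∝ λ^8e^(−1λ) · λ^28e^(−6λ) = λ^36e^(−7λ), i.e. Gamma(shape=37, rate=7).
The mode of a Gamma(a, b) with a ≥ 1 (shape–rate) is (a−1)/b = 36/7 ≈ 5.143.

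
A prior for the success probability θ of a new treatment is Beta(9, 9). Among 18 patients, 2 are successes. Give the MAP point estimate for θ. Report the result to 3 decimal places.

Prior: Beta(9, 9).
Data: 2 successes in 18 trials. The binomial likelihood contributes θ^2(1−θ)^16, so the posterior is Beta(9+2, 9+16) = Beta(11, 25).
For Beta(a, b) with a, b > 1 the mode is (a−1)/(a+b−2) = 10/34 ≈ 0.294.

θ̂_MAP = 0.294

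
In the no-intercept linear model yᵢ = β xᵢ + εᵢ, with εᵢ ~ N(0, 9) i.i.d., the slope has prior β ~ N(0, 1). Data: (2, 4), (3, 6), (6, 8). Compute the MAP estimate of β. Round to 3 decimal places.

log p(β | y) = −Σ(yᵢ − βxᵢ)²/(2·9) − β²/(2·1) + const.
Setting the derivative to zero: Σxᵢ(yᵢ − βxᵢ)/9 − β/1 = 0, so β = Σxᵢyᵢ / (Σxᵢ² + σ²/τ²).
Σxᵢyᵢ = 2·4 + 3·6 + 6·8 = 74; Σxᵢ² = 49; σ²/τ² = 9.
β̂_MAP = 74 / (49 + 9) = 74/58 ≈ 1.276.

β̂_MAP = 1.276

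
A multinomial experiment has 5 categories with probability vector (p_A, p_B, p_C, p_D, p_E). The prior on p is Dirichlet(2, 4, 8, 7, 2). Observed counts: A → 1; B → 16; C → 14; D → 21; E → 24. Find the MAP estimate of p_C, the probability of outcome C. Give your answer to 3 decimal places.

MAP estimate of p_C = 0.223

The posterior is Dirichlet(αᵢ + nᵢ) = Dirichlet(3, 20, 22, 28, 26).
For a Dirichlet(a₁,…,a_K) with all aᵢ > 1, the mode has j-th component (aⱼ − 1)/(Σaᵢ − K).
Here Σaᵢ = 99 and K = 5, so p_C = (22 − 1)/(99 − 5) = 21/94 ≈ 0.223.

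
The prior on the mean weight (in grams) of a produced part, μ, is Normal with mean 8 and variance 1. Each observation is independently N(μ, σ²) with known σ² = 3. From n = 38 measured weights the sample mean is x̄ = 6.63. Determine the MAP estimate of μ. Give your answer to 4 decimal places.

μ̂_MAP = 6.7302

n = 38, x̄ = 6.63.
For a Normal prior and Normal likelihood with known variance, the posterior is Normal; its mode equals its mean, the precision-weighted average.
Prior precision 1/σ₀² = 1/1 = 1; data precision n/σ² = 38/3.
μ̂ = (1·8 + (38/3)·6.63) / (1 + 38/3) = 91.98/(41/3) = 13797/2050 ≈ 6.7302.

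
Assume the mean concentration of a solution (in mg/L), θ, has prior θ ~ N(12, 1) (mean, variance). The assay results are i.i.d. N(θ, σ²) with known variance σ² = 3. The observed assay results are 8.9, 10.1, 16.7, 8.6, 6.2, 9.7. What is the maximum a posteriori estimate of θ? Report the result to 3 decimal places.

n = 6; x̄ = (8.9 + 10.1 + 16.7 + 8.6 + 6.2 + 9.7)/6 = 60.2/6 = 301/30 ≈ 10.0333.
For a Normal prior and Normal likelihood with known variance, the posterior is Normal; its mode equals its mean, the precision-weighted average.
Prior precision 1/σ₀² = 1/1 = 1; data precision n/σ² = 6/3 = 2.
θ̂ = (1·12 + 2·(301/30)) / (1 + 2) = (481/15)/3 = 481/45 ≈ 10.689.

θ̂_MAP = 10.689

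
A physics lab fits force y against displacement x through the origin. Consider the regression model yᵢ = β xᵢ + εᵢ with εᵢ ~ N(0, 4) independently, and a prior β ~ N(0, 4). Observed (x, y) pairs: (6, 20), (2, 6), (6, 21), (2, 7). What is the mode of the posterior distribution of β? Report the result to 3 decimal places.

β̂_MAP = 3.358

log p(β | y) = −Σ(yᵢ − βxᵢ)²/(2·4) − β²/(2·4) + const.
Setting the derivative to zero: Σxᵢ(yᵢ − βxᵢ)/4 − β/4 = 0, so β = Σxᵢyᵢ / (Σxᵢ² + σ²/τ²).
Σxᵢyᵢ = 6·20 + 2·6 + 6·21 + 2·7 = 272; Σxᵢ² = 80; σ²/τ² = 1.
β̂_MAP = 272 / (80 + 1) = 272/81 ≈ 3.358.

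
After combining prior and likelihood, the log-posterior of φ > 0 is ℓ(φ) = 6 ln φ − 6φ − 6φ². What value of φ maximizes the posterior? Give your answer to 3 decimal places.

ℓ'(φ) = 6/φ − 6 − 12φ. Setting this to zero and multiplying by φ: 12φ² + 6φ − 6 = 0.
φ = (−6 + √(6² + 4·12·6)) / (2·12) = (−6 + √324) / 24 = (−6 + 18)/24 = 1/2.
ℓ''(φ) = −6/φ² − 12 < 0, confirming a maximum.

φ̂_MAP = 0.500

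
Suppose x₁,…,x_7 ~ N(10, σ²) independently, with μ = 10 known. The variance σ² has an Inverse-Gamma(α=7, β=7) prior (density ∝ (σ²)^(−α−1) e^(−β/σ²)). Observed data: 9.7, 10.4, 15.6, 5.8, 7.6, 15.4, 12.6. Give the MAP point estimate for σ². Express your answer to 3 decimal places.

σ̂²_MAP = 4.562

Sum of squared deviations about the known mean: SS = (9.7−10)² + (10.4−10)² + (15.6−10)² + (5.8−10)² + (7.6−10)² + (15.4−10)² + (12.6−10)² = 90.93.
The Normal likelihood contributes (σ²)^(−n/2) exp(−SS/(2σ²)), so the posterior is Inverse-Gamma(α + n/2, β + SS/2) = Inverse-Gamma(10.5, 52.465).
The mode of Inverse-Gamma(a, b) is b/(a+1) = 52.465/11.5 ≈ 4.562.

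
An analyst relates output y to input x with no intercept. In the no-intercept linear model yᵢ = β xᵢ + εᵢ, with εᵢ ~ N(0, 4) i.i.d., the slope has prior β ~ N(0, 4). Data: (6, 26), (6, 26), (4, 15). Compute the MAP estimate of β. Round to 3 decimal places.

log p(β | y) = −Σ(yᵢ − βxᵢ)²/(2·4) − β²/(2·4) + const.
Setting the derivative to zero: Σxᵢ(yᵢ − βxᵢ)/4 − β/4 = 0, so β = Σxᵢyᵢ / (Σxᵢ² + σ²/τ²).
Σxᵢyᵢ = 6·26 + 6·26 + 4·15 = 372; Σxᵢ² = 88; σ²/τ² = 1.
β̂_MAP = 372 / (88 + 1) = 372/89 ≈ 4.180.

β̂_MAP = 4.180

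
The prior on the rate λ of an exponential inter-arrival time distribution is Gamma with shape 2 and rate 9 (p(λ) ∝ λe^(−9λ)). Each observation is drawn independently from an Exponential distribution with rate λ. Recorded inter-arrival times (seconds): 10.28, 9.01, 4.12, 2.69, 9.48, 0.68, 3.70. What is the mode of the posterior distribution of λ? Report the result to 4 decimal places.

The Exponential(rate=λ) likelihood is ∝ λ^n e^(−λΣtᵢ). Here n = 7 and Σtᵢ = 10.28 + 9.01 + 4.12 + 2.69 + 9.48 + 0.68 + 3.70 = 39.96.
Posterior ∝ λe^(−9λ) · λ^7e^(−39.96λ) = λ^8e^(−48.96λ), i.e. Gamma(9, 48.96).
Mode = (a−1)/b = 8/48.96 ≈ 0.1634.

λ̂_MAP = 0.1634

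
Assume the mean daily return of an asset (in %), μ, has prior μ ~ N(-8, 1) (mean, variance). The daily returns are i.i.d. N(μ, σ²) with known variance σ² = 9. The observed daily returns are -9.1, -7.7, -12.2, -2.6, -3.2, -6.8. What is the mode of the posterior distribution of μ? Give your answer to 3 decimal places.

n = 6; x̄ = ((-9.1) + (-7.7) + (-12.2) + (-2.6) + (-3.2) + (-6.8))/6 = -41.6/6 = -104/15 ≈ -6.9333.
For a Normal prior and Normal likelihood with known variance, the posterior is Normal; its mode equals its mean, the precision-weighted average.
Prior precision 1/σ₀² = 1/1 = 1; data precision n/σ² = 6/9 = 2/3.
μ̂ = (1·(-8) + (2/3)·(-104/15)) / (1 + 2/3) = (-568/45)/(5/3) = -568/75 ≈ -7.573.

μ̂_MAP = -7.573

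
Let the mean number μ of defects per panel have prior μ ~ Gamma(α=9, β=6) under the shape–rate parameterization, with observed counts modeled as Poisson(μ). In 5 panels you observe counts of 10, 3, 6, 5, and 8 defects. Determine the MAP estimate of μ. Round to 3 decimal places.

μ̂_MAP = 3.636

Σxᵢ = 10+3+6+5+8 = 32, with n = 5.
Posterior ∝ μ^8e^(−6μ) · μ^32e^(−5μ) = μ^40e^(−11μ), i.e. Gamma(shape=41, rate=11).
The mode of a Gamma(a, b) with a ≥ 1 (shape–rate) is (a−1)/b = 40/11 ≈ 3.636.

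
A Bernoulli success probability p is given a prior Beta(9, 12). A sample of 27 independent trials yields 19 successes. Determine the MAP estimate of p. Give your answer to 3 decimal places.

Prior: Beta(9, 12).
Data: 19 successes in 27 trials. The binomial likelihood contributes p^19(1−p)^8, so the posterior is Beta(9+19, 12+8) = Beta(28, 20).
For Beta(a, b) with a, b > 1 the mode is (a−1)/(a+b−2) = 27/46 ≈ 0.587.

p̂_MAP = 0.587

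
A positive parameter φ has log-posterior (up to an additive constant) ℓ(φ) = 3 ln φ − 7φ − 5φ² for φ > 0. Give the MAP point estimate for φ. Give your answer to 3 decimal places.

φ̂_MAP = 0.300

ℓ'(φ) = 3/φ − 7 − 10φ. Setting this to zero and multiplying by φ: 10φ² + 7φ − 3 = 0.
φ = (−7 + √(7² + 4·10·3)) / (2·10) = (−7 + √169) / 20 = (−7 + 13)/20 = 3/10.
ℓ''(φ) = −3/φ² − 10 < 0, confirming a maximum.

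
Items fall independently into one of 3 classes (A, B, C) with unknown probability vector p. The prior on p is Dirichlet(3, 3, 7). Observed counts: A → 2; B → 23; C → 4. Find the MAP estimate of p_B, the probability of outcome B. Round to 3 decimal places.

The posterior is Dirichlet(αᵢ + nᵢ) = Dirichlet(5, 26, 11).
For a Dirichlet(a₁,…,a_K) with all aᵢ > 1, the mode has j-th component (aⱼ − 1)/(Σaᵢ − K).
Here Σaᵢ = 42 and K = 3, so p_B = (26 − 1)/(42 − 3) = 25/39 ≈ 0.641.

MAP estimate of p_B = 0.641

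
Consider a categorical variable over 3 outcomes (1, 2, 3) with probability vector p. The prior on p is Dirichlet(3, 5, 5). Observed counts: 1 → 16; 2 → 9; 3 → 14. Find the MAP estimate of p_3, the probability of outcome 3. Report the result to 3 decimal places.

The posterior is Dirichlet(αᵢ + nᵢ) = Dirichlet(19, 14, 19).
For a Dirichlet(a₁,…,a_K) with all aᵢ > 1, the mode has j-th component (aⱼ − 1)/(Σaᵢ − K).
Here Σaᵢ = 52 and K = 3, so p_3 = (19 − 1)/(52 − 3) = 18/49 ≈ 0.367.

MAP estimate: 0.367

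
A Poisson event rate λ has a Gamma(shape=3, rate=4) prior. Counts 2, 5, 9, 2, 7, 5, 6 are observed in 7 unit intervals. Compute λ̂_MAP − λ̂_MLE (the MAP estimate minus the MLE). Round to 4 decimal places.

Σxᵢ = 36. Posterior is Gamma(39, 11); MAP = (39−1)/11 = 38/11 ≈ 3.45455.
MLE = x̄ = 36/7 ≈ 5.14286.
Difference = 38/11 − 36/7 = -130/77 ≈ -1.6883.

MAP − MLE = -1.6883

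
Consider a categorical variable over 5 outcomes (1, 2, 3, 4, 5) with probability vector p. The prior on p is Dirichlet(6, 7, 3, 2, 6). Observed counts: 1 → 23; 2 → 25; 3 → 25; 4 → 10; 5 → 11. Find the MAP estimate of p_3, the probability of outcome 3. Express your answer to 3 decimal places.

MAP estimate: 0.239

The posterior is Dirichlet(αᵢ + nᵢ) = Dirichlet(29, 32, 28, 12, 17).
For a Dirichlet(a₁,…,a_K) with all aᵢ > 1, the mode has j-th component (aⱼ − 1)/(Σaᵢ − K).
Here Σaᵢ = 118 and K = 5, so p_3 = (28 − 1)/(118 − 5) = 27/113 ≈ 0.239.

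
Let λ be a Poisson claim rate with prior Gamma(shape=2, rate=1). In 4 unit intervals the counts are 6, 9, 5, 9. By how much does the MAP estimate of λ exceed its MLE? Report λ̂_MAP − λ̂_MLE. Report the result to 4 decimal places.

MAP − MLE = -1.2500

Σxᵢ = 29. Posterior is Gamma(31, 5); MAP = (31−1)/5 = 30/5 ≈ 6.00000.
MLE = x̄ = 29/4 ≈ 7.25000.
Difference = 30/5 − 29/4 = -5/4 ≈ -1.2500.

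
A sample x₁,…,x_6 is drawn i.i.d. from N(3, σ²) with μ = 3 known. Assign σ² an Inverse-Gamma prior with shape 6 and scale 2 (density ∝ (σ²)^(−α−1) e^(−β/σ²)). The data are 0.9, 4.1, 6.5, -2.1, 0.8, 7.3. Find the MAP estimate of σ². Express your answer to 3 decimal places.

Sum of squared deviations about the known mean: SS = (0.9−3)² + (4.1−3)² + (6.5−3)² + (-2.1−3)² + (0.8−3)² + (7.3−3)² = 67.21.
The Normal likelihood contributes (σ²)^(−n/2) exp(−SS/(2σ²)), so the posterior is Inverse-Gamma(α + n/2, β + SS/2) = Inverse-Gamma(9, 35.605).
The mode of Inverse-Gamma(a, b) is b/(a+1) = 35.605/10 ≈ 3.561.

σ̂²_MAP = 3.561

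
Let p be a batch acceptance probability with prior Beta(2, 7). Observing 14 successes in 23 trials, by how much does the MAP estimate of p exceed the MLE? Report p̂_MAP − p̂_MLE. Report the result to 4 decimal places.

Posterior is Beta(16, 16); MAP = (16−1)/(32−2) = 15/30 ≈ 0.50000.
MLE ignores the prior: p̂_MLE = k/n = 14/23 ≈ 0.60870.
Difference = 15/30 − 14/23 = -5/46 ≈ -0.1087.

MAP − MLE = -0.1087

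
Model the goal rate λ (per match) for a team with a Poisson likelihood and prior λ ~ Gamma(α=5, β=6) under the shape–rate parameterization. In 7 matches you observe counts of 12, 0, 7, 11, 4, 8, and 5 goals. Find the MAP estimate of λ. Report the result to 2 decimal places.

λ̂_MAP = 3.92

Σxᵢ = 12+0+7+11+4+8+5 = 47, with n = 7.
Posterior ∝ λ^4e^(−6λ) · λ^47e^(−7λ) = λ^51e^(−13λ), i.e. Gamma(shape=52, rate=13).
The mode of a Gamma(a, b) with a ≥ 1 (shape–rate) is (a−1)/b = 51/13 ≈ 3.92.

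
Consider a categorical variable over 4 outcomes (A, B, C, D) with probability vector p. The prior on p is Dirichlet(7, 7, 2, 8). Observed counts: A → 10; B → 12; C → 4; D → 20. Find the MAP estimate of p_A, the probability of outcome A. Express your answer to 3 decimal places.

MAP estimate of p_A = 0.242

The posterior is Dirichlet(αᵢ + nᵢ) = Dirichlet(17, 19, 6, 28).
For a Dirichlet(a₁,…,a_K) with all aᵢ > 1, the mode has j-th component (aⱼ − 1)/(Σaᵢ − K).
Here Σaᵢ = 70 and K = 4, so p_A = (17 − 1)/(70 − 4) = 16/66 ≈ 0.242.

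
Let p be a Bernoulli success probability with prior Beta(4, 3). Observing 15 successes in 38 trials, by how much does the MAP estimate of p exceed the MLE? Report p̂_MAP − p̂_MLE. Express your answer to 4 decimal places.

MAP − MLE = 0.0239

Posterior is Beta(19, 26); MAP = (19−1)/(45−2) = 18/43 ≈ 0.41860.
MLE ignores the prior: p̂_MLE = k/n = 15/38 ≈ 0.39474.
Difference = 18/43 − 15/38 = 39/1634 ≈ 0.0239.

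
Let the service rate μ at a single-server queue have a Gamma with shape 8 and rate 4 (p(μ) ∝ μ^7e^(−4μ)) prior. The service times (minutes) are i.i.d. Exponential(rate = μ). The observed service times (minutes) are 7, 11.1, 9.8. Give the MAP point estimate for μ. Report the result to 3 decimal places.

μ̂_MAP = 0.313

The Exponential(rate=μ) likelihood is ∝ μ^n e^(−μΣtᵢ). Here n = 3 and Σtᵢ = 7 + 11.1 + 9.8 = 27.9.
Posterior ∝ μ^7e^(−4μ) · μ^3e^(−27.9μ) = μ^10e^(−31.9μ), i.e. Gamma(11, 31.9).
Mode = (a−1)/b = 10/31.9 ≈ 0.313.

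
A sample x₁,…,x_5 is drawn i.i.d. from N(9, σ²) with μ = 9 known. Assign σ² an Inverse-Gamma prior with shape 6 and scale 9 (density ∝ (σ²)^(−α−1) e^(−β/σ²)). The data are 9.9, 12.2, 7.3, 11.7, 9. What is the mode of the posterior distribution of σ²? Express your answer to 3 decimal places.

σ̂²_MAP = 2.065

Sum of squared deviations about the known mean: SS = (9.9−9)² + (12.2−9)² + (7.3−9)² + (11.7−9)² + (9−9)² = 21.23.
The Normal likelihood contributes (σ²)^(−n/2) exp(−SS/(2σ²)), so the posterior is Inverse-Gamma(α + n/2, β + SS/2) = Inverse-Gamma(8.5, 19.615).
The mode of Inverse-Gamma(a, b) is b/(a+1) = 19.615/9.5 ≈ 2.065.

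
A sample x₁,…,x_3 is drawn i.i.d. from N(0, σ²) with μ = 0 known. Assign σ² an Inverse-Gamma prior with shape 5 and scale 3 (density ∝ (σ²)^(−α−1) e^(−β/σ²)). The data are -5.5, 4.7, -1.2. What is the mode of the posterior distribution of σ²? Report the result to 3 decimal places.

σ̂²_MAP = 3.985

Sum of squared deviations about the known mean: SS = (-5.5−0)² + (4.7−0)² + (-1.2−0)² = 53.78.
The Normal likelihood contributes (σ²)^(−n/2) exp(−SS/(2σ²)), so the posterior is Inverse-Gamma(α + n/2, β + SS/2) = Inverse-Gamma(6.5, 29.89).
The mode of Inverse-Gamma(a, b) is b/(a+1) = 29.89/7.5 ≈ 3.985.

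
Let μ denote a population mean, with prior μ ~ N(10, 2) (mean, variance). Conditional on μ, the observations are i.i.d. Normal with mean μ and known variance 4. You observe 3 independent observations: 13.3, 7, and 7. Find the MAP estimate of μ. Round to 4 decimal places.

n = 3; x̄ = (13.3 + 7 + 7)/3 = 27.3/3 = 9.1.
For a Normal prior and Normal likelihood with known variance, the posterior is Normal; its mode equals its mean, the precision-weighted average.
Prior precision 1/σ₀² = 1/2 = 0.5; data precision n/σ² = 3/4 = 0.75.
μ̂ = (0.5·10 + 0.75·9.1) / (0.5 + 0.75) = 11.825/1.25 = 9.4600.

μ̂_MAP = 9.4600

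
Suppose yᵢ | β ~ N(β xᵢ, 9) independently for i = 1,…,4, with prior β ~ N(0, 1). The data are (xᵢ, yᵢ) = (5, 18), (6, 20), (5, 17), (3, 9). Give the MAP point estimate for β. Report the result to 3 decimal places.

log p(β | y) = −Σ(yᵢ − βxᵢ)²/(2·9) − β²/(2·1) + const.
Setting the derivative to zero: Σxᵢ(yᵢ − βxᵢ)/9 − β/1 = 0, so β = Σxᵢyᵢ / (Σxᵢ² + σ²/τ²).
Σxᵢyᵢ = 5·18 + 6·20 + 5·17 + 3·9 = 322; Σxᵢ² = 95; σ²/τ² = 9.
β̂_MAP = 322 / (95 + 9) = 322/104 ≈ 3.096.

β̂_MAP = 3.096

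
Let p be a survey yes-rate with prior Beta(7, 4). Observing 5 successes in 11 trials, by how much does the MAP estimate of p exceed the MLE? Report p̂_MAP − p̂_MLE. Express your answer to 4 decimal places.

MAP − MLE = 0.0955

Posterior is Beta(12, 10); MAP = (12−1)/(22−2) = 11/20 ≈ 0.55000.
MLE ignores the prior: p̂_MLE = k/n = 5/11 ≈ 0.45455.
Difference = 11/20 − 5/11 = 21/220 ≈ 0.0955.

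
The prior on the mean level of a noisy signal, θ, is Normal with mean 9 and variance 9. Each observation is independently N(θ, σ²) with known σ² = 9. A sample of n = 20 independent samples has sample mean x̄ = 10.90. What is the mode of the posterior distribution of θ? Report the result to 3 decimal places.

θ̂_MAP = 10.810

n = 20, x̄ = 10.90.
For a Normal prior and Normal likelihood with known variance, the posterior is Normal; its mode equals its mean, the precision-weighted average.
Prior precision 1/σ₀² = 1/9; data precision n/σ² = 20/9.
θ̂ = ((1/9)·9 + (20/9)·10.9) / (1/9 + 20/9) = (227/9)/(7/3) = 227/21 ≈ 10.810.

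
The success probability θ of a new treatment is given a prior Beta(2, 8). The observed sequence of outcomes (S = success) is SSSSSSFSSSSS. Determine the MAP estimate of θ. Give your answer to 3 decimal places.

Prior: Beta(2, 8).
Data: 11 successes in 12 trials (from the sequence). The binomial likelihood contributes θ^11(1−θ)^1, so the posterior is Beta(2+11, 8+1) = Beta(13, 9).
For Beta(a, b) with a, b > 1 the mode is (a−1)/(a+b−2) = 12/20 ≈ 0.600.

θ̂_MAP = 0.600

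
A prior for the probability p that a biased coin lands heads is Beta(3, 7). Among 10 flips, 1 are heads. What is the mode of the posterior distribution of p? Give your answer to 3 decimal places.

p̂_MAP = 0.167

Prior: Beta(3, 7).
Data: 1 success in 10 trials. The binomial likelihood contributes p(1−p)^9, so the posterior is Beta(3+1, 7+9) = Beta(4, 16).
For Beta(a, b) with a, b > 1 the mode is (a−1)/(a+b−2) = 3/18 ≈ 0.167.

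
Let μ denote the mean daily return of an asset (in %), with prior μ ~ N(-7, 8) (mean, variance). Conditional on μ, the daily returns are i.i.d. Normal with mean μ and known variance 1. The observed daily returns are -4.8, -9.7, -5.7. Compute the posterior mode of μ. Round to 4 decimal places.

μ̂_MAP = -6.7440

n = 3; x̄ = ((-4.8) + (-9.7) + (-5.7))/3 = -20.2/3 = -101/15 ≈ -6.7333.
For a Normal prior and Normal likelihood with known variance, the posterior is Normal; its mode equals its mean, the precision-weighted average.
Prior precision 1/σ₀² = 1/8 = 0.125; data precision n/σ² = 3/1 = 3.
μ̂ = (0.125·(-7) + 3·(-101/15)) / (0.125 + 3) = (-21.075)/3.125 = -6.7440.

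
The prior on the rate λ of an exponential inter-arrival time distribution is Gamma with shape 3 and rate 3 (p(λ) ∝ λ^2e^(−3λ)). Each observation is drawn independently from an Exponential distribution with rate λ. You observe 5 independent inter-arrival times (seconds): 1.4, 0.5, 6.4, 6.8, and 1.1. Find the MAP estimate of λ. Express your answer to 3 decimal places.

λ̂_MAP = 0.365

The Exponential(rate=λ) likelihood is ∝ λ^n e^(−λΣtᵢ). Here n = 5 and Σtᵢ = 1.4 + 0.5 + 6.4 + 6.8 + 1.1 = 16.2.
Posterior ∝ λ^2e^(−3λ) · λ^5e^(−16.2λ) = λ^7e^(−19.2λ), i.e. Gamma(8, 19.2).
Mode = (a−1)/b = 7/19.2 ≈ 0.365.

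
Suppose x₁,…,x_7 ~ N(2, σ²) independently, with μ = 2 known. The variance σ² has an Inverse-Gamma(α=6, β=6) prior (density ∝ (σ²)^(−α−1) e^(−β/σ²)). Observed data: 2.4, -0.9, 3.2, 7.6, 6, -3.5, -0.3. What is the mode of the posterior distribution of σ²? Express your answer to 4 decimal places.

Sum of squared deviations about the known mean: SS = (2.4−2)² + (-0.9−2)² + (3.2−2)² + (7.6−2)² + (6−2)² + (-3.5−2)² + (-0.3−2)² = 92.91.
The Normal likelihood contributes (σ²)^(−n/2) exp(−SS/(2σ²)), so the posterior is Inverse-Gamma(α + n/2, β + SS/2) = Inverse-Gamma(9.5, 52.455).
The mode of Inverse-Gamma(a, b) is b/(a+1) = 52.455/10.5 ≈ 4.9957.

σ̂²_MAP = 4.9957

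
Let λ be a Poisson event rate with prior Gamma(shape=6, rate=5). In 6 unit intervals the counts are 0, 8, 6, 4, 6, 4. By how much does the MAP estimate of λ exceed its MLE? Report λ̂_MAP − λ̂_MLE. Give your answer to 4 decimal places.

Σxᵢ = 28. Posterior is Gamma(34, 11); MAP = (34−1)/11 = 33/11 ≈ 3.00000.
MLE = x̄ = 28/6 ≈ 4.66667.
Difference = 33/11 − 28/6 = -5/3 ≈ -1.6667.

MAP − MLE = -1.6667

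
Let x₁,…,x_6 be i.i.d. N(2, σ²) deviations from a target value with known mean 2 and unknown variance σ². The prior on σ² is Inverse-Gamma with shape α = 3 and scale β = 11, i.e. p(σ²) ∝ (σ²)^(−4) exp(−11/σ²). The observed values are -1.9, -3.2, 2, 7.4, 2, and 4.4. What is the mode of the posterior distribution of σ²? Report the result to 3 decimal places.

Sum of squared deviations about the known mean: SS = (-1.9−2)² + (-3.2−2)² + (2−2)² + (7.4−2)² + (2−2)² + (4.4−2)² = 77.17.
The Normal likelihood contributes (σ²)^(−n/2) exp(−SS/(2σ²)), so the posterior is Inverse-Gamma(α + n/2, β + SS/2) = Inverse-Gamma(6, 49.585).
The mode of Inverse-Gamma(a, b) is b/(a+1) = 49.585/7 ≈ 7.084.

σ̂²_MAP = 7.084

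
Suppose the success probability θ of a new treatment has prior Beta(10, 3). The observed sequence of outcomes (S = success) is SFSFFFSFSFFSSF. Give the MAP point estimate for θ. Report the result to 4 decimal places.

Prior: Beta(10, 3).
Data: 6 successes in 14 trials (from the sequence). The binomial likelihood contributes θ^6(1−θ)^8, so the posterior is Beta(10+6, 3+8) = Beta(16, 11).
For Beta(a, b) with a, b > 1 the mode is (a−1)/(a+b−2) = 15/25 ≈ 0.6000.

θ̂_MAP = 0.6000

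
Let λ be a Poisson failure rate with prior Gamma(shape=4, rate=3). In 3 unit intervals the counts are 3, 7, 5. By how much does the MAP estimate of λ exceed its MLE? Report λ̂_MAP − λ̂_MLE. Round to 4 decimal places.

MAP − MLE = -2.0000

Σxᵢ = 15. Posterior is Gamma(19, 6); MAP = (19−1)/6 = 18/6 ≈ 3.00000.
MLE = x̄ = 15/3 ≈ 5.00000.
Difference = 18/6 − 15/3 = -2 ≈ -2.0000.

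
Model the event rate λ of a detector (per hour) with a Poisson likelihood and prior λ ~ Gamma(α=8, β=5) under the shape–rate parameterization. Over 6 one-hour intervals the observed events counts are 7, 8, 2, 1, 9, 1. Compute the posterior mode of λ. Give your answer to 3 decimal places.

λ̂_MAP = 3.182

Σxᵢ = 7+8+2+1+9+1 = 28, with n = 6.
Posterior ∝ λ^7e^(−5λ) · λ^28e^(−6λ) = λ^35e^(−11λ), i.e. Gamma(shape=36, rate=11).
The mode of a Gamma(a, b) with a ≥ 1 (shape–rate) is (a−1)/b = 35/11 ≈ 3.182.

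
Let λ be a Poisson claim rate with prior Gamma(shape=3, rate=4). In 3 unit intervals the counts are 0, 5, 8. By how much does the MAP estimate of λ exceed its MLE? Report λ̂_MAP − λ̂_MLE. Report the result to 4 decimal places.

Σxᵢ = 13. Posterior is Gamma(16, 7); MAP = (16−1)/7 = 15/7 ≈ 2.14286.
MLE = x̄ = 13/3 ≈ 4.33333.
Difference = 15/7 − 13/3 = -46/21 ≈ -2.1905.

MAP − MLE = -2.1905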